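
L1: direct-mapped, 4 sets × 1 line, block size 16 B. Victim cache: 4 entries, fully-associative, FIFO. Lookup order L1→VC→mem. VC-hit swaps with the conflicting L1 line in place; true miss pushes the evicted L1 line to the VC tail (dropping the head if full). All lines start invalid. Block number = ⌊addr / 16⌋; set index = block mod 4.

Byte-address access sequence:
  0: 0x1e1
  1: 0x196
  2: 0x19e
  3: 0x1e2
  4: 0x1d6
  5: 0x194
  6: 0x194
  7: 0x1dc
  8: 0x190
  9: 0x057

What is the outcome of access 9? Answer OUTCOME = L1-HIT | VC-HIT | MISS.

OUTCOME = MISS

  [0] addr=0x1e1 blk=30 s=2: MISS | VC []
  [1] addr=0x196 blk=25 s=1: MISS | VC []
  [2] addr=0x19e blk=25 s=1: L1-HIT | VC []
  [3] addr=0x1e2 blk=30 s=2: L1-HIT | VC []
  [4] addr=0x1d6 blk=29 s=1: MISS | VC [25]
  [5] addr=0x194 blk=25 s=1: VC-HIT | VC [29]
  [6] addr=0x194 blk=25 s=1: L1-HIT | VC [29]
  [7] addr=0x1dc blk=29 s=1: VC-HIT | VC [25]
  [8] addr=0x190 blk=25 s=1: VC-HIT | VC [29]
  [9] addr=0x57 blk=5 s=1: MISS | VC [29, 25]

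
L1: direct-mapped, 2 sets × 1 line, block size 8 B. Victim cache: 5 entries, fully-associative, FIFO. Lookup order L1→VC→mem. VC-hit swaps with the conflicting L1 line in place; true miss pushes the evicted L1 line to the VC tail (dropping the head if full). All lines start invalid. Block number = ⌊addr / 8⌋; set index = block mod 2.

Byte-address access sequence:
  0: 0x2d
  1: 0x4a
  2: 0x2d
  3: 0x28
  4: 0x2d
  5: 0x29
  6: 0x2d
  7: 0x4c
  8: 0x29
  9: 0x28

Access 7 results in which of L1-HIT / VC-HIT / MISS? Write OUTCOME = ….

OUTCOME = VC-HIT

0: 0x2d (blk 5, set 1) → MISS  vc=[]
1: 0x4a (blk 9, set 1) → MISS  vc=[5]
2: 0x2d (blk 5, set 1) → VC-HIT  vc=[9]
3: 0x28 (blk 5, set 1) → L1-HIT  vc=[9]
4: 0x2d (blk 5, set 1) → L1-HIT  vc=[9]
5: 0x29 (blk 5, set 1) → L1-HIT  vc=[9]
6: 0x2d (blk 5, set 1) → L1-HIT  vc=[9]
7: 0x4c (blk 9, set 1) → VC-HIT  vc=[5]
8: 0x29 (blk 5, set 1) → VC-HIT  vc=[9]
9: 0x28 (blk 5, set 1) → L1-HIT  vc=[9]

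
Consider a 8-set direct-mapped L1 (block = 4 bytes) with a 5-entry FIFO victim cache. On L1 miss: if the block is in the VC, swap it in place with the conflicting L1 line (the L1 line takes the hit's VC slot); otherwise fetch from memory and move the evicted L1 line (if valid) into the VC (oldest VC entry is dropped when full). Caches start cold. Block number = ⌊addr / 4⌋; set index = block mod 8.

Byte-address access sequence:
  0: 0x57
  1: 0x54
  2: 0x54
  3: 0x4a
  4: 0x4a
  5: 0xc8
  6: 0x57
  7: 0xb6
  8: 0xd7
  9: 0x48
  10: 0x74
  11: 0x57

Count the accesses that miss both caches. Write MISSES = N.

MISSES = 6

#0 0x57→b21/s5 MISS; vc=[]
#1 0x54→b21/s5 L1-HIT; vc=[]
#2 0x54→b21/s5 L1-HIT; vc=[]
#3 0x4a→b18/s2 MISS; vc=[]
#4 0x4a→b18/s2 L1-HIT; vc=[]
#5 0xc8→b50/s2 MISS; vc=[18]
#6 0x57→b21/s5 L1-HIT; vc=[18]
#7 0xb6→b45/s5 MISS; vc=[18,21]
#8 0xd7→b53/s5 MISS; vc=[18,21,45]
#9 0x48→b18/s2 VC-HIT; vc=[50,21,45]
#10 0x74→b29/s5 MISS; vc=[50,21,45,53]
#11 0x57→b21/s5 VC-HIT; vc=[50,29,45,53]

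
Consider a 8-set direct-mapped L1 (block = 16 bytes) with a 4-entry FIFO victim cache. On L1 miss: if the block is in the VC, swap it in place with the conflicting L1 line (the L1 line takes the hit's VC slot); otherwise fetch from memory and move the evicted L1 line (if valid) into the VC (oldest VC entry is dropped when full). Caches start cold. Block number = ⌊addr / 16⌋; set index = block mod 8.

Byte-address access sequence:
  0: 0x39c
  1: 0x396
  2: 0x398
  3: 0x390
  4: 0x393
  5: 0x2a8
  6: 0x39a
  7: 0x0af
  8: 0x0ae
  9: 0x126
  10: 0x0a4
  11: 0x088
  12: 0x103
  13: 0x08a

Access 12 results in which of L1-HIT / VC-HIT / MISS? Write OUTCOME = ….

OUTCOME = MISS

  [0] addr=0x39c blk=57 s=1: MISS | VC []
  [1] addr=0x396 blk=57 s=1: L1-HIT | VC []
  [2] addr=0x398 blk=57 s=1: L1-HIT | VC []
  [3] addr=0x390 blk=57 s=1: L1-HIT | VC []
  [4] addr=0x393 blk=57 s=1: L1-HIT | VC []
  [5] addr=0x2a8 blk=42 s=2: MISS | VC []
  [6] addr=0x39a blk=57 s=1: L1-HIT | VC []
  [7] addr=0xaf blk=10 s=2: MISS | VC [42]
  [8] addr=0xae blk=10 s=2: L1-HIT | VC [42]
  [9] addr=0x126 blk=18 s=2: MISS | VC [42, 10]
  [10] addr=0xa4 blk=10 s=2: VC-HIT | VC [42, 18]
  [11] addr=0x88 blk=8 s=0: MISS | VC [42, 18]
  [12] addr=0x103 blk=16 s=0: MISS | VC [42, 18, 8]
  [13] addr=0x8a blk=8 s=0: VC-HIT | VC [42, 18, 16]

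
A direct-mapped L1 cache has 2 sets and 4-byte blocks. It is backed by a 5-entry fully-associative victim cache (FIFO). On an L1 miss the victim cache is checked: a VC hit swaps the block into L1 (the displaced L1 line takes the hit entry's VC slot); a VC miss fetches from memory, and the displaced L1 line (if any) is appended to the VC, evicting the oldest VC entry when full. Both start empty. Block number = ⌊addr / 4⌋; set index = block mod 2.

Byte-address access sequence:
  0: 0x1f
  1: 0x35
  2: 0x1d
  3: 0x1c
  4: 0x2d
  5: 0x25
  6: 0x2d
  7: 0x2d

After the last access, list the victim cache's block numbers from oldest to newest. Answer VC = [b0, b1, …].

#0 0x1f→b7/s1 MISS; vc=[]
#1 0x35→b13/s1 MISS; vc=[7]
#2 0x1d→b7/s1 VC-HIT; vc=[13]
#3 0x1c→b7/s1 L1-HIT; vc=[13]
#4 0x2d→b11/s1 MISS; vc=[13,7]
#5 0x25→b9/s1 MISS; vc=[13,7,11]
#6 0x2d→b11/s1 VC-HIT; vc=[13,7,9]
#7 0x2d→b11/s1 L1-HIT; vc=[13,7,9]

VC = [13, 7, 9]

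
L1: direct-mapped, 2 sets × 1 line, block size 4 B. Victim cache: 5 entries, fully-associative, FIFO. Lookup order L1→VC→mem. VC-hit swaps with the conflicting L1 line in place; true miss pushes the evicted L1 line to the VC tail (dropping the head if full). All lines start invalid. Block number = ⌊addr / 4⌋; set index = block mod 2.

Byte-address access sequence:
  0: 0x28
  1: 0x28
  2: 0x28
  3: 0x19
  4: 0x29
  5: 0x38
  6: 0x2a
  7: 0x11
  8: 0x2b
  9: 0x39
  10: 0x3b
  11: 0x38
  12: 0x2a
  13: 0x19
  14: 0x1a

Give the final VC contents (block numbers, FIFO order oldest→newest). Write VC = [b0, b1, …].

#0 0x28→b10/s0 MISS; vc=[]
#1 0x28→b10/s0 L1-HIT; vc=[]
#2 0x28→b10/s0 L1-HIT; vc=[]
#3 0x19→b6/s0 MISS; vc=[10]
#4 0x29→b10/s0 VC-HIT; vc=[6]
#5 0x38→b14/s0 MISS; vc=[6,10]
#6 0x2a→b10/s0 VC-HIT; vc=[6,14]
#7 0x11→b4/s0 MISS; vc=[6,14,10]
#8 0x2b→b10/s0 VC-HIT; vc=[6,14,4]
#9 0x39→b14/s0 VC-HIT; vc=[6,10,4]
#10 0x3b→b14/s0 L1-HIT; vc=[6,10,4]
#11 0x38→b14/s0 L1-HIT; vc=[6,10,4]
#12 0x2a→b10/s0 VC-HIT; vc=[6,14,4]
#13 0x19→b6/s0 VC-HIT; vc=[10,14,4]
#14 0x1a→b6/s0 L1-HIT; vc=[10,14,4]

VC = [10, 14, 4]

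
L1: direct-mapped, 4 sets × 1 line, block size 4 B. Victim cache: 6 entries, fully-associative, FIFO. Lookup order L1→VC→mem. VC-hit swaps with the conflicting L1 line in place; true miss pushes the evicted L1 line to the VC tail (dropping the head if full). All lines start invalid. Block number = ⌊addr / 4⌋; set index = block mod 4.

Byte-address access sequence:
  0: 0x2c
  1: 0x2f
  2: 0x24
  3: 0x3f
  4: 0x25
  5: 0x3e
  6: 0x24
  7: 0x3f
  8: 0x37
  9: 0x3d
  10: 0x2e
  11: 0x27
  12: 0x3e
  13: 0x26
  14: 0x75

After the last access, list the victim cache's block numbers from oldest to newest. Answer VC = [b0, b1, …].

VC = [11, 13, 9]

  [0] addr=0x2c blk=11 s=3: MISS | VC []
  [1] addr=0x2f blk=11 s=3: L1-HIT | VC []
  [2] addr=0x24 blk=9 s=1: MISS | VC []
  [3] addr=0x3f blk=15 s=3: MISS | VC [11]
  [4] addr=0x25 blk=9 s=1: L1-HIT | VC [11]
  [5] addr=0x3e blk=15 s=3: L1-HIT | VC [11]
  [6] addr=0x24 blk=9 s=1: L1-HIT | VC [11]
  [7] addr=0x3f blk=15 s=3: L1-HIT | VC [11]
  [8] addr=0x37 blk=13 s=1: MISS | VC [11, 9]
  [9] addr=0x3d blk=15 s=3: L1-HIT | VC [11, 9]
  [10] addr=0x2e blk=11 s=3: VC-HIT | VC [15, 9]
  [11] addr=0x27 blk=9 s=1: VC-HIT | VC [15, 13]
  [12] addr=0x3e blk=15 s=3: VC-HIT | VC [11, 13]
  [13] addr=0x26 blk=9 s=1: L1-HIT | VC [11, 13]
  [14] addr=0x75 blk=29 s=1: MISS | VC [11, 13, 9]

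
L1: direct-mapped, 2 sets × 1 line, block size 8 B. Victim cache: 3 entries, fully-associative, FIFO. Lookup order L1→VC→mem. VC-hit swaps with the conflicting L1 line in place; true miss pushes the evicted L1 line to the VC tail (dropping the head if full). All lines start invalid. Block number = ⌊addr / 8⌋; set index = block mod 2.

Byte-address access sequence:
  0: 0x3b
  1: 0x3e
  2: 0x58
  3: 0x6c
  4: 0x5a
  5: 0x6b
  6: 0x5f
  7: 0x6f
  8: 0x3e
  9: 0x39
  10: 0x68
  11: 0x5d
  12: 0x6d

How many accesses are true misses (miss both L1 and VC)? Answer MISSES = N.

0: 0x3b (blk 7, set 1) → MISS  vc=[]
1: 0x3e (blk 7, set 1) → L1-HIT  vc=[]
2: 0x58 (blk 11, set 1) → MISS  vc=[7]
3: 0x6c (blk 13, set 1) → MISS  vc=[7, 11]
4: 0x5a (blk 11, set 1) → VC-HIT  vc=[7, 13]
5: 0x6b (blk 13, set 1) → VC-HIT  vc=[7, 11]
6: 0x5f (blk 11, set 1) → VC-HIT  vc=[7, 13]
7: 0x6f (blk 13, set 1) → VC-HIT  vc=[7, 11]
8: 0x3e (blk 7, set 1) → VC-HIT  vc=[13, 11]
9: 0x39 (blk 7, set 1) → L1-HIT  vc=[13, 11]
10: 0x68 (blk 13, set 1) → VC-HIT  vc=[7, 11]
11: 0x5d (blk 11, set 1) → VC-HIT  vc=[7, 13]
12: 0x6d (blk 13, set 1) → VC-HIT  vc=[7, 11]

MISSES = 3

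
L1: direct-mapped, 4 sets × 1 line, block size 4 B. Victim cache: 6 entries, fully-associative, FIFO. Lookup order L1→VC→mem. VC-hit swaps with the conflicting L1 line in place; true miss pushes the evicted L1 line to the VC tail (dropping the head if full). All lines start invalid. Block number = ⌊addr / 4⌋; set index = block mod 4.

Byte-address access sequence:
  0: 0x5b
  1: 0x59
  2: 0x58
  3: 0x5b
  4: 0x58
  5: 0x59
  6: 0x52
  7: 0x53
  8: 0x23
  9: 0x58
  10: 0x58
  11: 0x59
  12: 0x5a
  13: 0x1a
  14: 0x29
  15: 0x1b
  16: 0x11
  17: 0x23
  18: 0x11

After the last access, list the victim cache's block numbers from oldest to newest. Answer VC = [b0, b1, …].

0: 0x5b (blk 22, set 2) → MISS  vc=[]
1: 0x59 (blk 22, set 2) → L1-HIT  vc=[]
2: 0x58 (blk 22, set 2) → L1-HIT  vc=[]
3: 0x5b (blk 22, set 2) → L1-HIT  vc=[]
4: 0x58 (blk 22, set 2) → L1-HIT  vc=[]
5: 0x59 (blk 22, set 2) → L1-HIT  vc=[]
6: 0x52 (blk 20, set 0) → MISS  vc=[]
7: 0x53 (blk 20, set 0) → L1-HIT  vc=[]
8: 0x23 (blk 8, set 0) → MISS  vc=[20]
9: 0x58 (blk 22, set 2) → L1-HIT  vc=[20]
10: 0x58 (blk 22, set 2) → L1-HIT  vc=[20]
11: 0x59 (blk 22, set 2) → L1-HIT  vc=[20]
12: 0x5a (blk 22, set 2) → L1-HIT  vc=[20]
13: 0x1a (blk 6, set 2) → MISS  vc=[20, 22]
14: 0x29 (blk 10, set 2) → MISS  vc=[20, 22, 6]
15: 0x1b (blk 6, set 2) → VC-HIT  vc=[20, 22, 10]
16: 0x11 (blk 4, set 0) → MISS  vc=[20, 22, 10, 8]
17: 0x23 (blk 8, set 0) → VC-HIT  vc=[20, 22, 10, 4]
18: 0x11 (blk 4, set 0) → VC-HIT  vc=[20, 22, 10, 8]

VC = [20, 22, 10, 8]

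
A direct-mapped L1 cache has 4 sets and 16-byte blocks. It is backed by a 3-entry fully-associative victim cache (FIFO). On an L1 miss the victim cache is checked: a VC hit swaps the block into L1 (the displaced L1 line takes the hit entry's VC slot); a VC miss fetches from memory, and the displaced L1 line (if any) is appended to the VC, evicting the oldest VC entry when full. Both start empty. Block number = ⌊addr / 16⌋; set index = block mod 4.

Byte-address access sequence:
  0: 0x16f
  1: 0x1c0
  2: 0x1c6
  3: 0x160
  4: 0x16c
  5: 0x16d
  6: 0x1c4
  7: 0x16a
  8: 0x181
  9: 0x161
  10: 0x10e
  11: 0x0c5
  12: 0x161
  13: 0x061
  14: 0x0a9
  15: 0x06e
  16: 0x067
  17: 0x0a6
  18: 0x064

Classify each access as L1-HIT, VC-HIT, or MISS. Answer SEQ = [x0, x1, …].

  [0] addr=0x16f blk=22 s=2: MISS | VC []
  [1] addr=0x1c0 blk=28 s=0: MISS | VC []
  [2] addr=0x1c6 blk=28 s=0: L1-HIT | VC []
  [3] addr=0x160 blk=22 s=2: L1-HIT | VC []
  [4] addr=0x16c blk=22 s=2: L1-HIT | VC []
  [5] addr=0x16d blk=22 s=2: L1-HIT | VC []
  [6] addr=0x1c4 blk=28 s=0: L1-HIT | VC []
  [7] addr=0x16a blk=22 s=2: L1-HIT | VC []
  [8] addr=0x181 blk=24 s=0: MISS | VC [28]
  [9] addr=0x161 blk=22 s=2: L1-HIT | VC [28]
  [10] addr=0x10e blk=16 s=0: MISS | VC [28, 24]
  [11] addr=0xc5 blk=12 s=0: MISS | VC [28, 24, 16]
  [12] addr=0x161 blk=22 s=2: L1-HIT | VC [28, 24, 16]
  [13] addr=0x61 blk=6 s=2: MISS | VC [24, 16, 22]
  [14] addr=0xa9 blk=10 s=2: MISS | VC [16, 22, 6]
  [15] addr=0x6e blk=6 s=2: VC-HIT | VC [16, 22, 10]
  [16] addr=0x67 blk=6 s=2: L1-HIT | VC [16, 22, 10]
  [17] addr=0xa6 blk=10 s=2: VC-HIT | VC [16, 22, 6]
  [18] addr=0x64 blk=6 s=2: VC-HIT | VC [16, 22, 10]

SEQ = [MISS, MISS, L1-HIT, L1-HIT, L1-HIT, L1-HIT, L1-HIT, L1-HIT, MISS, L1-HIT, MISS, MISS, L1-HIT, MISS, MISS, VC-HIT, L1-HIT, VC-HIT, VC-HIT]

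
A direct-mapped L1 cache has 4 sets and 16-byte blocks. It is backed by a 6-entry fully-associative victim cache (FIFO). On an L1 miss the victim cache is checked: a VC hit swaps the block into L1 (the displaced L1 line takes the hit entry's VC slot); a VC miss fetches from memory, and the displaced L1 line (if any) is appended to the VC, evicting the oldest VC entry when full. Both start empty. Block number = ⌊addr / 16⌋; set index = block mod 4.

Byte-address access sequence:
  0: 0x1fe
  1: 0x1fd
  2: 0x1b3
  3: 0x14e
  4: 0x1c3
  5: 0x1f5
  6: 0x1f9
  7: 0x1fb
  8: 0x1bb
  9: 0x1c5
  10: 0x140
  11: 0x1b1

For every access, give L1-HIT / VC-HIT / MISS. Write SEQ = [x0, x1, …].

#0 0x1fe→b31/s3 MISS; vc=[]
#1 0x1fd→b31/s3 L1-HIT; vc=[]
#2 0x1b3→b27/s3 MISS; vc=[31]
#3 0x14e→b20/s0 MISS; vc=[31]
#4 0x1c3→b28/s0 MISS; vc=[31,20]
#5 0x1f5→b31/s3 VC-HIT; vc=[27,20]
#6 0x1f9→b31/s3 L1-HIT; vc=[27,20]
#7 0x1fb→b31/s3 L1-HIT; vc=[27,20]
#8 0x1bb→b27/s3 VC-HIT; vc=[31,20]
#9 0x1c5→b28/s0 L1-HIT; vc=[31,20]
#10 0x140→b20/s0 VC-HIT; vc=[31,28]
#11 0x1b1→b27/s3 L1-HIT; vc=[31,28]

SEQ = [MISS, L1-HIT, MISS, MISS, MISS, VC-HIT, L1-HIT, L1-HIT, VC-HIT, L1-HIT, VC-HIT, L1-HIT]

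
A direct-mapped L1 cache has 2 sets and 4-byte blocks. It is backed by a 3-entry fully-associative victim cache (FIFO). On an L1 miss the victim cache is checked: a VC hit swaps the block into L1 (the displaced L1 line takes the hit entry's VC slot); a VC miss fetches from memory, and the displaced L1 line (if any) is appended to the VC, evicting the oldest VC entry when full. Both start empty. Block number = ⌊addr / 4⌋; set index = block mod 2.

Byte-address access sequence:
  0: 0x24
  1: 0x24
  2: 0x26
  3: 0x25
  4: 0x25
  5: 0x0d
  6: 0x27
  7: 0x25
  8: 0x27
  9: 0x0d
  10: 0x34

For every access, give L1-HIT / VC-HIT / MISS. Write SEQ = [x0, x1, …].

0: 0x24 (blk 9, set 1) → MISS  vc=[]
1: 0x24 (blk 9, set 1) → L1-HIT  vc=[]
2: 0x26 (blk 9, set 1) → L1-HIT  vc=[]
3: 0x25 (blk 9, set 1) → L1-HIT  vc=[]
4: 0x25 (blk 9, set 1) → L1-HIT  vc=[]
5: 0xd (blk 3, set 1) → MISS  vc=[9]
6: 0x27 (blk 9, set 1) → VC-HIT  vc=[3]
7: 0x25 (blk 9, set 1) → L1-HIT  vc=[3]
8: 0x27 (blk 9, set 1) → L1-HIT  vc=[3]
9: 0xd (blk 3, set 1) → VC-HIT  vc=[9]
10: 0x34 (blk 13, set 1) → MISS  vc=[9, 3]

SEQ = [MISS, L1-HIT, L1-HIT, L1-HIT, L1-HIT, MISS, VC-HIT, L1-HIT, L1-HIT, VC-HIT, MISS]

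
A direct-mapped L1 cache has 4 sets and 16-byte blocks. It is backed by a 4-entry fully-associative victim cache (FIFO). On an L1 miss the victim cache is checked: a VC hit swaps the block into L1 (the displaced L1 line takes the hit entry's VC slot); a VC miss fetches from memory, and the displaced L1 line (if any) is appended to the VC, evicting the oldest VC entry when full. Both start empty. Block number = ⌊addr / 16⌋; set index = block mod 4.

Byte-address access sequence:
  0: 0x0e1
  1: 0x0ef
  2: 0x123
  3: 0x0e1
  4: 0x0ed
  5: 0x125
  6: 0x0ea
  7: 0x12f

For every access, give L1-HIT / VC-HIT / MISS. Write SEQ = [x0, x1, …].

SEQ = [MISS, L1-HIT, MISS, VC-HIT, L1-HIT, VC-HIT, VC-HIT, VC-HIT]

  [0] addr=0xe1 blk=14 s=2: MISS | VC []
  [1] addr=0xef blk=14 s=2: L1-HIT | VC []
  [2] addr=0x123 blk=18 s=2: MISS | VC [14]
  [3] addr=0xe1 blk=14 s=2: VC-HIT | VC [18]
  [4] addr=0xed blk=14 s=2: L1-HIT | VC [18]
  [5] addr=0x125 blk=18 s=2: VC-HIT | VC [14]
  [6] addr=0xea blk=14 s=2: VC-HIT | VC [18]
  [7] addr=0x12f blk=18 s=2: VC-HIT | VC [14]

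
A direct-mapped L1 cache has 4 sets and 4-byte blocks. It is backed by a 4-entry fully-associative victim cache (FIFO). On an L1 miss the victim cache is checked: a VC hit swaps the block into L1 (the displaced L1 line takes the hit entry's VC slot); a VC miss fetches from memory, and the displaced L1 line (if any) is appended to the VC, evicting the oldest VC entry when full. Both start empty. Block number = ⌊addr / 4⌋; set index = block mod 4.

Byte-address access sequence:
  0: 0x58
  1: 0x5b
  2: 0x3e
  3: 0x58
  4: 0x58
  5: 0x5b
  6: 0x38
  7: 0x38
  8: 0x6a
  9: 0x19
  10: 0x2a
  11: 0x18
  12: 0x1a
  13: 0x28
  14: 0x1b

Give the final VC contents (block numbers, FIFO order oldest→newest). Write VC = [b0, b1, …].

VC = [22, 14, 26, 10]

0: 0x58 (blk 22, set 2) → MISS  vc=[]
1: 0x5b (blk 22, set 2) → L1-HIT  vc=[]
2: 0x3e (blk 15, set 3) → MISS  vc=[]
3: 0x58 (blk 22, set 2) → L1-HIT  vc=[]
4: 0x58 (blk 22, set 2) → L1-HIT  vc=[]
5: 0x5b (blk 22, set 2) → L1-HIT  vc=[]
6: 0x38 (blk 14, set 2) → MISS  vc=[22]
7: 0x38 (blk 14, set 2) → L1-HIT  vc=[22]
8: 0x6a (blk 26, set 2) → MISS  vc=[22, 14]
9: 0x19 (blk 6, set 2) → MISS  vc=[22, 14, 26]
10: 0x2a (blk 10, set 2) → MISS  vc=[22, 14, 26, 6]
11: 0x18 (blk 6, set 2) → VC-HIT  vc=[22, 14, 26, 10]
12: 0x1a (blk 6, set 2) → L1-HIT  vc=[22, 14, 26, 10]
13: 0x28 (blk 10, set 2) → VC-HIT  vc=[22, 14, 26, 6]
14: 0x1b (blk 6, set 2) → VC-HIT  vc=[22, 14, 26, 10]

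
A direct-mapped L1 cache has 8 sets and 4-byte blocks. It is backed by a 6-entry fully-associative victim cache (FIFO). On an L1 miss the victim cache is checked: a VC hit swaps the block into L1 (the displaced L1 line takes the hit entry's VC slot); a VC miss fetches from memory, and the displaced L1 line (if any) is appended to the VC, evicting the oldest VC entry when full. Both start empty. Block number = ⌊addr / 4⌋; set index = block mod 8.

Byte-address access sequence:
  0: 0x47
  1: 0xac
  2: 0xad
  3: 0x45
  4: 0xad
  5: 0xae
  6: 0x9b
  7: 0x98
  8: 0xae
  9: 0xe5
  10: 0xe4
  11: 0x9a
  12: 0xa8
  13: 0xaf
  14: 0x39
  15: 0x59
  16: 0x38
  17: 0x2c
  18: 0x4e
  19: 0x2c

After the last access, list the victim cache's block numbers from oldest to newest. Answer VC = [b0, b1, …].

#0 0x47→b17/s1 MISS; vc=[]
#1 0xac→b43/s3 MISS; vc=[]
#2 0xad→b43/s3 L1-HIT; vc=[]
#3 0x45→b17/s1 L1-HIT; vc=[]
#4 0xad→b43/s3 L1-HIT; vc=[]
#5 0xae→b43/s3 L1-HIT; vc=[]
#6 0x9b→b38/s6 MISS; vc=[]
#7 0x98→b38/s6 L1-HIT; vc=[]
#8 0xae→b43/s3 L1-HIT; vc=[]
#9 0xe5→b57/s1 MISS; vc=[17]
#10 0xe4→b57/s1 L1-HIT; vc=[17]
#11 0x9a→b38/s6 L1-HIT; vc=[17]
#12 0xa8→b42/s2 MISS; vc=[17]
#13 0xaf→b43/s3 L1-HIT; vc=[17]
#14 0x39→b14/s6 MISS; vc=[17,38]
#15 0x59→b22/s6 MISS; vc=[17,38,14]
#16 0x38→b14/s6 VC-HIT; vc=[17,38,22]
#17 0x2c→b11/s3 MISS; vc=[17,38,22,43]
#18 0x4e→b19/s3 MISS; vc=[17,38,22,43,11]
#19 0x2c→b11/s3 VC-HIT; vc=[17,38,22,43,19]

VC = [17, 38, 22, 43, 19]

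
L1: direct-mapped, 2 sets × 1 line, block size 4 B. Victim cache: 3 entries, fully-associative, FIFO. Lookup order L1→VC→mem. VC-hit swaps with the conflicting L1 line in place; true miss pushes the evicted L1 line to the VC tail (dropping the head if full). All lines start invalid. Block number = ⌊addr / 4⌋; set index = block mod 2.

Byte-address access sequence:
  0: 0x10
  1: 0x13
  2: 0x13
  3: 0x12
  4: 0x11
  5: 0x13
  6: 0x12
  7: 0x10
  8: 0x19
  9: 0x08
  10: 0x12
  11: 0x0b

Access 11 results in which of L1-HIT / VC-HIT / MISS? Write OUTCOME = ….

OUTCOME = VC-HIT

  [0] addr=0x10 blk=4 s=0: MISS | VC []
  [1] addr=0x13 blk=4 s=0: L1-HIT | VC []
  [2] addr=0x13 blk=4 s=0: L1-HIT | VC []
  [3] addr=0x12 blk=4 s=0: L1-HIT | VC []
  [4] addr=0x11 blk=4 s=0: L1-HIT | VC []
  [5] addr=0x13 blk=4 s=0: L1-HIT | VC []
  [6] addr=0x12 blk=4 s=0: L1-HIT | VC []
  [7] addr=0x10 blk=4 s=0: L1-HIT | VC []
  [8] addr=0x19 blk=6 s=0: MISS | VC [4]
  [9] addr=0x8 blk=2 s=0: MISS | VC [4, 6]
  [10] addr=0x12 blk=4 s=0: VC-HIT | VC [2, 6]
  [11] addr=0xb blk=2 s=0: VC-HIT | VC [4, 6]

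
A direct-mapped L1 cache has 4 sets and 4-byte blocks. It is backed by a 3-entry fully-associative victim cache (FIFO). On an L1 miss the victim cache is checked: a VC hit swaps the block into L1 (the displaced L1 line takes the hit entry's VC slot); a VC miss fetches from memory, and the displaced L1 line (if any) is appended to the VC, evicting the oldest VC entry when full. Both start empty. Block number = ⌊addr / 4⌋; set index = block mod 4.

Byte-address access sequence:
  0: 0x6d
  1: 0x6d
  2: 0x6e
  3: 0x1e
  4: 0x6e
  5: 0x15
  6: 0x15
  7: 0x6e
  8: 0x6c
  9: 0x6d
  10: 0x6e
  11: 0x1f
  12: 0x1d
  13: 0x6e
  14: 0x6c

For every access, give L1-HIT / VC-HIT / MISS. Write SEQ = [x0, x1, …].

SEQ = [MISS, L1-HIT, L1-HIT, MISS, VC-HIT, MISS, L1-HIT, L1-HIT, L1-HIT, L1-HIT, L1-HIT, VC-HIT, L1-HIT, VC-HIT, L1-HIT]

#0 0x6d→b27/s3 MISS; vc=[]
#1 0x6d→b27/s3 L1-HIT; vc=[]
#2 0x6e→b27/s3 L1-HIT; vc=[]
#3 0x1e→b7/s3 MISS; vc=[27]
#4 0x6e→b27/s3 VC-HIT; vc=[7]
#5 0x15→b5/s1 MISS; vc=[7]
#6 0x15→b5/s1 L1-HIT; vc=[7]
#7 0x6e→b27/s3 L1-HIT; vc=[7]
#8 0x6c→b27/s3 L1-HIT; vc=[7]
#9 0x6d→b27/s3 L1-HIT; vc=[7]
#10 0x6e→b27/s3 L1-HIT; vc=[7]
#11 0x1f→b7/s3 VC-HIT; vc=[27]
#12 0x1d→b7/s3 L1-HIT; vc=[27]
#13 0x6e→b27/s3 VC-HIT; vc=[7]
#14 0x6c→b27/s3 L1-HIT; vc=[7]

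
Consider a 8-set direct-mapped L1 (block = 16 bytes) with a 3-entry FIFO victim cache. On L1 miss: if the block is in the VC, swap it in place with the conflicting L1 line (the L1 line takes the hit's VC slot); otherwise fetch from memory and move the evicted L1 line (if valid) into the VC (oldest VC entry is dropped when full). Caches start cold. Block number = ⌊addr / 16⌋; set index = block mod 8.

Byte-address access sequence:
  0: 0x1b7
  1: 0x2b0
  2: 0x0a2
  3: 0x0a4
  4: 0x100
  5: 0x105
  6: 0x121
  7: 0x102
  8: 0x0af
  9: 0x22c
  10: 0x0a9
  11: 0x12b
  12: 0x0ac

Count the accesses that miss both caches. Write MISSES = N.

MISSES = 6

  [0] addr=0x1b7 blk=27 s=3: MISS | VC []
  [1] addr=0x2b0 blk=43 s=3: MISS | VC [27]
  [2] addr=0xa2 blk=10 s=2: MISS | VC [27]
  [3] addr=0xa4 blk=10 s=2: L1-HIT | VC [27]
  [4] addr=0x100 blk=16 s=0: MISS | VC [27]
  [5] addr=0x105 blk=16 s=0: L1-HIT | VC [27]
  [6] addr=0x121 blk=18 s=2: MISS | VC [27, 10]
  [7] addr=0x102 blk=16 s=0: L1-HIT | VC [27, 10]
  [8] addr=0xaf blk=10 s=2: VC-HIT | VC [27, 18]
  [9] addr=0x22c blk=34 s=2: MISS | VC [27, 18, 10]
  [10] addr=0xa9 blk=10 s=2: VC-HIT | VC [27, 18, 34]
  [11] addr=0x12b blk=18 s=2: VC-HIT | VC [27, 10, 34]
  [12] addr=0xac blk=10 s=2: VC-HIT | VC [27, 18, 34]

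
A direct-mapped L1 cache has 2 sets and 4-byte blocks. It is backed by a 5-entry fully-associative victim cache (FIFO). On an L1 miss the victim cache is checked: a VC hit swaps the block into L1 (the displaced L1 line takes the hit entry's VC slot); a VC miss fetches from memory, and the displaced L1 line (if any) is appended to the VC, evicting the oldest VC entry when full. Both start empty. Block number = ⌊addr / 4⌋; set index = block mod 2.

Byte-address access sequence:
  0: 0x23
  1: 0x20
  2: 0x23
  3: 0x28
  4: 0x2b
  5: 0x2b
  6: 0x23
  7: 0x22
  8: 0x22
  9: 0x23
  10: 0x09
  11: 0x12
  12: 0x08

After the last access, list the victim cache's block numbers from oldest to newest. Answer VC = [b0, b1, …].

VC = [10, 8, 4]

  [0] addr=0x23 blk=8 s=0: MISS | VC []
  [1] addr=0x20 blk=8 s=0: L1-HIT | VC []
  [2] addr=0x23 blk=8 s=0: L1-HIT | VC []
  [3] addr=0x28 blk=10 s=0: MISS | VC [8]
  [4] addr=0x2b blk=10 s=0: L1-HIT | VC [8]
  [5] addr=0x2b blk=10 s=0: L1-HIT | VC [8]
  [6] addr=0x23 blk=8 s=0: VC-HIT | VC [10]
  [7] addr=0x22 blk=8 s=0: L1-HIT | VC [10]
  [8] addr=0x22 blk=8 s=0: L1-HIT | VC [10]
  [9] addr=0x23 blk=8 s=0: L1-HIT | VC [10]
  [10] addr=0x9 blk=2 s=0: MISS | VC [10, 8]
  [11] addr=0x12 blk=4 s=0: MISS | VC [10, 8, 2]
  [12] addr=0x8 blk=2 s=0: VC-HIT | VC [10, 8, 4]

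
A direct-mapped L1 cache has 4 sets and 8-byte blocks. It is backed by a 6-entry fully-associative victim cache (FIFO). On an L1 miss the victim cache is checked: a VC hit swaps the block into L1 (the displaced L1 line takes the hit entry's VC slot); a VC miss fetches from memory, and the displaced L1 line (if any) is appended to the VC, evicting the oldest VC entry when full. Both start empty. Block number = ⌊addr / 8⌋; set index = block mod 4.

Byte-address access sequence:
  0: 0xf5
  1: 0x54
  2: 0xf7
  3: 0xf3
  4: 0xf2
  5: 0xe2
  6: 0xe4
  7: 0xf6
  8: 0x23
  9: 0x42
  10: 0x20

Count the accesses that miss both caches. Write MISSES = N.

MISSES = 5

  [0] addr=0xf5 blk=30 s=2: MISS | VC []
  [1] addr=0x54 blk=10 s=2: MISS | VC [30]
  [2] addr=0xf7 blk=30 s=2: VC-HIT | VC [10]
  [3] addr=0xf3 blk=30 s=2: L1-HIT | VC [10]
  [4] addr=0xf2 blk=30 s=2: L1-HIT | VC [10]
  [5] addr=0xe2 blk=28 s=0: MISS | VC [10]
  [6] addr=0xe4 blk=28 s=0: L1-HIT | VC [10]
  [7] addr=0xf6 blk=30 s=2: L1-HIT | VC [10]
  [8] addr=0x23 blk=4 s=0: MISS | VC [10, 28]
  [9] addr=0x42 blk=8 s=0: MISS | VC [10, 28, 4]
  [10] addr=0x20 blk=4 s=0: VC-HIT | VC [10, 28, 8]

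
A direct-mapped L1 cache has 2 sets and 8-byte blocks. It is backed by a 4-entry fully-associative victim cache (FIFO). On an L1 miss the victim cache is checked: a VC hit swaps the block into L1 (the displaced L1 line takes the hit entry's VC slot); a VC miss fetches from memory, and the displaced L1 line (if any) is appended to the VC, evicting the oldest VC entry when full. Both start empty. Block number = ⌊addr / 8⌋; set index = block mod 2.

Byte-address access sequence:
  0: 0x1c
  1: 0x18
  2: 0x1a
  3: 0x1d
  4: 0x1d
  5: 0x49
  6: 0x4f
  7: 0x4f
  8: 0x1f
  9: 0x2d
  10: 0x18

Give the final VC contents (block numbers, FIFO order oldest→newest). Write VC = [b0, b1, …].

VC = [9, 5]

  [0] addr=0x1c blk=3 s=1: MISS | VC []
  [1] addr=0x18 blk=3 s=1: L1-HIT | VC []
  [2] addr=0x1a blk=3 s=1: L1-HIT | VC []
  [3] addr=0x1d blk=3 s=1: L1-HIT | VC []
  [4] addr=0x1d blk=3 s=1: L1-HIT | VC []
  [5] addr=0x49 blk=9 s=1: MISS | VC [3]
  [6] addr=0x4f blk=9 s=1: L1-HIT | VC [3]
  [7] addr=0x4f blk=9 s=1: L1-HIT | VC [3]
  [8] addr=0x1f blk=3 s=1: VC-HIT | VC [9]
  [9] addr=0x2d blk=5 s=1: MISS | VC [9, 3]
  [10] addr=0x18 blk=3 s=1: VC-HIT | VC [9, 5]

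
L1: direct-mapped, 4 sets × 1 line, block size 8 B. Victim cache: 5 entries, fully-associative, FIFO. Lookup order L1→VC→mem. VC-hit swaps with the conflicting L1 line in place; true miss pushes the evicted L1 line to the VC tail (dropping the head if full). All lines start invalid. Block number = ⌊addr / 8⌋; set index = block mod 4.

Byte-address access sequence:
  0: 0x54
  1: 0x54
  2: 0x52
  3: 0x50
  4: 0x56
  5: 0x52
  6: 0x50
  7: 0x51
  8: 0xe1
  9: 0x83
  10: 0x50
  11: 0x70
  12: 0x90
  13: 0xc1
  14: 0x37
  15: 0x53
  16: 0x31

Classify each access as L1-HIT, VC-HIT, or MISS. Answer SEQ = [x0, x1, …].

#0 0x54→b10/s2 MISS; vc=[]
#1 0x54→b10/s2 L1-HIT; vc=[]
#2 0x52→b10/s2 L1-HIT; vc=[]
#3 0x50→b10/s2 L1-HIT; vc=[]
#4 0x56→b10/s2 L1-HIT; vc=[]
#5 0x52→b10/s2 L1-HIT; vc=[]
#6 0x50→b10/s2 L1-HIT; vc=[]
#7 0x51→b10/s2 L1-HIT; vc=[]
#8 0xe1→b28/s0 MISS; vc=[]
#9 0x83→b16/s0 MISS; vc=[28]
#10 0x50→b10/s2 L1-HIT; vc=[28]
#11 0x70→b14/s2 MISS; vc=[28,10]
#12 0x90→b18/s2 MISS; vc=[28,10,14]
#13 0xc1→b24/s0 MISS; vc=[28,10,14,16]
#14 0x37→b6/s2 MISS; vc=[28,10,14,16,18]
#15 0x53→b10/s2 VC-HIT; vc=[28,6,14,16,18]
#16 0x31→b6/s2 VC-HIT; vc=[28,10,14,16,18]

SEQ = [MISS, L1-HIT, L1-HIT, L1-HIT, L1-HIT, L1-HIT, L1-HIT, L1-HIT, MISS, MISS, L1-HIT, MISS, MISS, MISS, MISS, VC-HIT, VC-HIT]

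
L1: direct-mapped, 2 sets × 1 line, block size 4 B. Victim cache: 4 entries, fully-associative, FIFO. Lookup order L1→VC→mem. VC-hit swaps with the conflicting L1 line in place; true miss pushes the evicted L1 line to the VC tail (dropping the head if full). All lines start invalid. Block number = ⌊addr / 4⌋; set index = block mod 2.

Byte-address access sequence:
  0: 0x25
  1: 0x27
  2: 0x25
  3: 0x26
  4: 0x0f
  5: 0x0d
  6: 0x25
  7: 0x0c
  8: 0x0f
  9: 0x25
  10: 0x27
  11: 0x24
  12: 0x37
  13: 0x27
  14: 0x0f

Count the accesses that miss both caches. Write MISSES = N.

0: 0x25 (blk 9, set 1) → MISS  vc=[]
1: 0x27 (blk 9, set 1) → L1-HIT  vc=[]
2: 0x25 (blk 9, set 1) → L1-HIT  vc=[]
3: 0x26 (blk 9, set 1) → L1-HIT  vc=[]
4: 0xf (blk 3, set 1) → MISS  vc=[9]
5: 0xd (blk 3, set 1) → L1-HIT  vc=[9]
6: 0x25 (blk 9, set 1) → VC-HIT  vc=[3]
7: 0xc (blk 3, set 1) → VC-HIT  vc=[9]
8: 0xf (blk 3, set 1) → L1-HIT  vc=[9]
9: 0x25 (blk 9, set 1) → VC-HIT  vc=[3]
10: 0x27 (blk 9, set 1) → L1-HIT  vc=[3]
11: 0x24 (blk 9, set 1) → L1-HIT  vc=[3]
12: 0x37 (blk 13, set 1) → MISS  vc=[3, 9]
13: 0x27 (blk 9, set 1) → VC-HIT  vc=[3, 13]
14: 0xf (blk 3, set 1) → VC-HIT  vc=[9, 13]

MISSES = 3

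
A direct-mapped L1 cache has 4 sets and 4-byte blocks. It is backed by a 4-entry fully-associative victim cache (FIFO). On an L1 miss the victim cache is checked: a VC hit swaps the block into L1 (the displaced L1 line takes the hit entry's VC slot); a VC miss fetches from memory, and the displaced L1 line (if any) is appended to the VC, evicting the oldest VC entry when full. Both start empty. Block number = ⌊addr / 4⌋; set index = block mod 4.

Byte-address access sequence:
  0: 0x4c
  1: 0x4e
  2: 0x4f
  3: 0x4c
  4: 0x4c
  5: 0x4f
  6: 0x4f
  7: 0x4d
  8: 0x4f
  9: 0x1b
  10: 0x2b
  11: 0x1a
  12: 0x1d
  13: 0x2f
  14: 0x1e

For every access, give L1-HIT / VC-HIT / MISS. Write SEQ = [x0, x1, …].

0: 0x4c (blk 19, set 3) → MISS  vc=[]
1: 0x4e (blk 19, set 3) → L1-HIT  vc=[]
2: 0x4f (blk 19, set 3) → L1-HIT  vc=[]
3: 0x4c (blk 19, set 3) → L1-HIT  vc=[]
4: 0x4c (blk 19, set 3) → L1-HIT  vc=[]
5: 0x4f (blk 19, set 3) → L1-HIT  vc=[]
6: 0x4f (blk 19, set 3) → L1-HIT  vc=[]
7: 0x4d (blk 19, set 3) → L1-HIT  vc=[]
8: 0x4f (blk 19, set 3) → L1-HIT  vc=[]
9: 0x1b (blk 6, set 2) → MISS  vc=[]
10: 0x2b (blk 10, set 2) → MISS  vc=[6]
11: 0x1a (blk 6, set 2) → VC-HIT  vc=[10]
12: 0x1d (blk 7, set 3) → MISS  vc=[10, 19]
13: 0x2f (blk 11, set 3) → MISS  vc=[10, 19, 7]
14: 0x1e (blk 7, set 3) → VC-HIT  vc=[10, 19, 11]

SEQ = [MISS, L1-HIT, L1-HIT, L1-HIT, L1-HIT, L1-HIT, L1-HIT, L1-HIT, L1-HIT, MISS, MISS, VC-HIT, MISS, MISS, VC-HIT]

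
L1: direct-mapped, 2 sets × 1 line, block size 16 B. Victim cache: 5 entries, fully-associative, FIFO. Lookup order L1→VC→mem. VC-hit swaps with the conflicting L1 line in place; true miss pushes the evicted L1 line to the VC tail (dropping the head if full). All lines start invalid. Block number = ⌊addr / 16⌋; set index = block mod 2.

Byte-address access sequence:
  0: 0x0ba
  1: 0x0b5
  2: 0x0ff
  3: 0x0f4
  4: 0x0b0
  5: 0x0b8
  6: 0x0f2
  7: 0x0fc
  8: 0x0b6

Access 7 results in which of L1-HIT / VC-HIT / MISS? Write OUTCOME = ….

  [0] addr=0xba blk=11 s=1: MISS | VC []
  [1] addr=0xb5 blk=11 s=1: L1-HIT | VC []
  [2] addr=0xff blk=15 s=1: MISS | VC [11]
  [3] addr=0xf4 blk=15 s=1: L1-HIT | VC [11]
  [4] addr=0xb0 blk=11 s=1: VC-HIT | VC [15]
  [5] addr=0xb8 blk=11 s=1: L1-HIT | VC [15]
  [6] addr=0xf2 blk=15 s=1: VC-HIT | VC [11]
  [7] addr=0xfc blk=15 s=1: L1-HIT | VC [11]
  [8] addr=0xb6 blk=11 s=1: VC-HIT | VC [15]

OUTCOME = L1-HIT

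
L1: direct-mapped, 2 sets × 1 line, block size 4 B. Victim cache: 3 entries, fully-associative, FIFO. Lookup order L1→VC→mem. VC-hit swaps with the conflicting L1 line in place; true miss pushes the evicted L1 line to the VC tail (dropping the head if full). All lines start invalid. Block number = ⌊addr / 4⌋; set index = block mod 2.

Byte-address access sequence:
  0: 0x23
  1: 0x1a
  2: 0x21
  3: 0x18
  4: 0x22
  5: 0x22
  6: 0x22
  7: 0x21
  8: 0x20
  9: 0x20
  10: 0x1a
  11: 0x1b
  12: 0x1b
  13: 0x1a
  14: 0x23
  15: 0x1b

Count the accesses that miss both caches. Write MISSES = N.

MISSES = 2

0: 0x23 (blk 8, set 0) → MISS  vc=[]
1: 0x1a (blk 6, set 0) → MISS  vc=[8]
2: 0x21 (blk 8, set 0) → VC-HIT  vc=[6]
3: 0x18 (blk 6, set 0) → VC-HIT  vc=[8]
4: 0x22 (blk 8, set 0) → VC-HIT  vc=[6]
5: 0x22 (blk 8, set 0) → L1-HIT  vc=[6]
6: 0x22 (blk 8, set 0) → L1-HIT  vc=[6]
7: 0x21 (blk 8, set 0) → L1-HIT  vc=[6]
8: 0x20 (blk 8, set 0) → L1-HIT  vc=[6]
9: 0x20 (blk 8, set 0) → L1-HIT  vc=[6]
10: 0x1a (blk 6, set 0) → VC-HIT  vc=[8]
11: 0x1b (blk 6, set 0) → L1-HIT  vc=[8]
12: 0x1b (blk 6, set 0) → L1-HIT  vc=[8]
13: 0x1a (blk 6, set 0) → L1-HIT  vc=[8]
14: 0x23 (blk 8, set 0) → VC-HIT  vc=[6]
15: 0x1b (blk 6, set 0) → VC-HIT  vc=[8]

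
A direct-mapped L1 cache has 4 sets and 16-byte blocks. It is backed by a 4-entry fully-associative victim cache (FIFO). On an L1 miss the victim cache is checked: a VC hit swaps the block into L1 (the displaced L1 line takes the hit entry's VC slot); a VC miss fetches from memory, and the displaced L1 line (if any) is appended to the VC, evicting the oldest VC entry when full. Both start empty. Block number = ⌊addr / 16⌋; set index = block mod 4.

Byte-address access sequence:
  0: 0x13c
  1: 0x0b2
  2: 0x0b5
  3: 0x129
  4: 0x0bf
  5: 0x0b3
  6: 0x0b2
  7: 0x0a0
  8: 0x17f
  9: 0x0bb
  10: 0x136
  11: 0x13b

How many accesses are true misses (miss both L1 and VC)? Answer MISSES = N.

#0 0x13c→b19/s3 MISS; vc=[]
#1 0xb2→b11/s3 MISS; vc=[19]
#2 0xb5→b11/s3 L1-HIT; vc=[19]
#3 0x129→b18/s2 MISS; vc=[19]
#4 0xbf→b11/s3 L1-HIT; vc=[19]
#5 0xb3→b11/s3 L1-HIT; vc=[19]
#6 0xb2→b11/s3 L1-HIT; vc=[19]
#7 0xa0→b10/s2 MISS; vc=[19,18]
#8 0x17f→b23/s3 MISS; vc=[19,18,11]
#9 0xbb→b11/s3 VC-HIT; vc=[19,18,23]
#10 0x136→b19/s3 VC-HIT; vc=[11,18,23]
#11 0x13b→b19/s3 L1-HIT; vc=[11,18,23]

MISSES = 5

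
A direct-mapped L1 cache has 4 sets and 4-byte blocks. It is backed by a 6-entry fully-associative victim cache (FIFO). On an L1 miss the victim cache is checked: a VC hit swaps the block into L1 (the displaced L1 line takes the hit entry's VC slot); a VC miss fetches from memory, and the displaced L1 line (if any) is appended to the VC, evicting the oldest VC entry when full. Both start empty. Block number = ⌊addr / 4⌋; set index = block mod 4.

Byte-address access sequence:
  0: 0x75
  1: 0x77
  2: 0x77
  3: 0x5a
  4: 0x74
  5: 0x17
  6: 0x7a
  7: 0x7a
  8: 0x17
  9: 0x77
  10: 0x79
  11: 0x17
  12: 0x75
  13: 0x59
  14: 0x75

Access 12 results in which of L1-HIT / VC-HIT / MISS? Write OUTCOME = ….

OUTCOME = VC-HIT

#0 0x75→b29/s1 MISS; vc=[]
#1 0x77→b29/s1 L1-HIT; vc=[]
#2 0x77→b29/s1 L1-HIT; vc=[]
#3 0x5a→b22/s2 MISS; vc=[]
#4 0x74→b29/s1 L1-HIT; vc=[]
#5 0x17→b5/s1 MISS; vc=[29]
#6 0x7a→b30/s2 MISS; vc=[29,22]
#7 0x7a→b30/s2 L1-HIT; vc=[29,22]
#8 0x17→b5/s1 L1-HIT; vc=[29,22]
#9 0x77→b29/s1 VC-HIT; vc=[5,22]
#10 0x79→b30/s2 L1-HIT; vc=[5,22]
#11 0x17→b5/s1 VC-HIT; vc=[29,22]
#12 0x75→b29/s1 VC-HIT; vc=[5,22]
#13 0x59→b22/s2 VC-HIT; vc=[5,30]
#14 0x75→b29/s1 L1-HIT; vc=[5,30]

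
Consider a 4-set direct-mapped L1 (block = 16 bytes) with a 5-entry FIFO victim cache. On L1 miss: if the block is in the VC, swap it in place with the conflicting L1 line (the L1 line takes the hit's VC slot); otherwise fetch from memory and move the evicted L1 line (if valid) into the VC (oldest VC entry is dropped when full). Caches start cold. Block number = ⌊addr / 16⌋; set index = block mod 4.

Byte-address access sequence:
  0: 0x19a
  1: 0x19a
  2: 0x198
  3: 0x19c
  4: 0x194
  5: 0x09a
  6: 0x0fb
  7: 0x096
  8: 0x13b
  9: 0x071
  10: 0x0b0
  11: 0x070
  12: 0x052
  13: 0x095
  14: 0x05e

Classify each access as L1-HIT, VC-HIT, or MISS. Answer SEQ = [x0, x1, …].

SEQ = [MISS, L1-HIT, L1-HIT, L1-HIT, L1-HIT, MISS, MISS, L1-HIT, MISS, MISS, MISS, VC-HIT, MISS, VC-HIT, VC-HIT]

0: 0x19a (blk 25, set 1) → MISS  vc=[]
1: 0x19a (blk 25, set 1) → L1-HIT  vc=[]
2: 0x198 (blk 25, set 1) → L1-HIT  vc=[]
3: 0x19c (blk 25, set 1) → L1-HIT  vc=[]
4: 0x194 (blk 25, set 1) → L1-HIT  vc=[]
5: 0x9a (blk 9, set 1) → MISS  vc=[25]
6: 0xfb (blk 15, set 3) → MISS  vc=[25]
7: 0x96 (blk 9, set 1) → L1-HIT  vc=[25]
8: 0x13b (blk 19, set 3) → MISS  vc=[25, 15]
9: 0x71 (blk 7, set 3) → MISS  vc=[25, 15, 19]
10: 0xb0 (blk 11, set 3) → MISS  vc=[25, 15, 19, 7]
11: 0x70 (blk 7, set 3) → VC-HIT  vc=[25, 15, 19, 11]
12: 0x52 (blk 5, set 1) → MISS  vc=[25, 15, 19, 11, 9]
13: 0x95 (blk 9, set 1) → VC-HIT  vc=[25, 15, 19, 11, 5]
14: 0x5e (blk 5, set 1) → VC-HIT  vc=[25, 15, 19, 11, 9]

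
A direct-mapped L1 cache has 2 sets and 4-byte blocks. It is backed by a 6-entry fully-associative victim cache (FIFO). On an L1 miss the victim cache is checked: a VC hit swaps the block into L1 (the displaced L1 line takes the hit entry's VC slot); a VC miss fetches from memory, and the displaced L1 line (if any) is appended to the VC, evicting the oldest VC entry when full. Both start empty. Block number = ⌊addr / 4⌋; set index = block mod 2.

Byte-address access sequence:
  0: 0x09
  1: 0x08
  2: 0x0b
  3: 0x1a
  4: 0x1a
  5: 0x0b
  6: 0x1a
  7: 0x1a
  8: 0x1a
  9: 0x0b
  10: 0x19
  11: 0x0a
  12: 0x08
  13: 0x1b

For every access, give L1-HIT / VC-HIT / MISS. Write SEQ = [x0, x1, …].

SEQ = [MISS, L1-HIT, L1-HIT, MISS, L1-HIT, VC-HIT, VC-HIT, L1-HIT, L1-HIT, VC-HIT, VC-HIT, VC-HIT, L1-HIT, VC-HIT]

0: 0x9 (blk 2, set 0) → MISS  vc=[]
1: 0x8 (blk 2, set 0) → L1-HIT  vc=[]
2: 0xb (blk 2, set 0) → L1-HIT  vc=[]
3: 0x1a (blk 6, set 0) → MISS  vc=[2]
4: 0x1a (blk 6, set 0) → L1-HIT  vc=[2]
5: 0xb (blk 2, set 0) → VC-HIT  vc=[6]
6: 0x1a (blk 6, set 0) → VC-HIT  vc=[2]
7: 0x1a (blk 6, set 0) → L1-HIT  vc=[2]
8: 0x1a (blk 6, set 0) → L1-HIT  vc=[2]
9: 0xb (blk 2, set 0) → VC-HIT  vc=[6]
10: 0x19 (blk 6, set 0) → VC-HIT  vc=[2]
11: 0xa (blk 2, set 0) → VC-HIT  vc=[6]
12: 0x8 (blk 2, set 0) → L1-HIT  vc=[6]
13: 0x1b (blk 6, set 0) → VC-HIT  vc=[2]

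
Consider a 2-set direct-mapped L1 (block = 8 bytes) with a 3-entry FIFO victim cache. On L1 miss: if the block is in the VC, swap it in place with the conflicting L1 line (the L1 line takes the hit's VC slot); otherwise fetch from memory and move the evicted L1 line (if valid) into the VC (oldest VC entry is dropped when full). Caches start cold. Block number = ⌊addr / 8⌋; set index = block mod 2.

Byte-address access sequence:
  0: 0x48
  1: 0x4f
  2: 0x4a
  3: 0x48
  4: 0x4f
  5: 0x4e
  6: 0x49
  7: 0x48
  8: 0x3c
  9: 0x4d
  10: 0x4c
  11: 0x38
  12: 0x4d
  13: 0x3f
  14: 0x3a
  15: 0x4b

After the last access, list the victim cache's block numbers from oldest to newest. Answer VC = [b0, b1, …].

VC = [7]

#0 0x48→b9/s1 MISS; vc=[]
#1 0x4f→b9/s1 L1-HIT; vc=[]
#2 0x4a→b9/s1 L1-HIT; vc=[]
#3 0x48→b9/s1 L1-HIT; vc=[]
#4 0x4f→b9/s1 L1-HIT; vc=[]
#5 0x4e→b9/s1 L1-HIT; vc=[]
#6 0x49→b9/s1 L1-HIT; vc=[]
#7 0x48→b9/s1 L1-HIT; vc=[]
#8 0x3c→b7/s1 MISS; vc=[9]
#9 0x4d→b9/s1 VC-HIT; vc=[7]
#10 0x4c→b9/s1 L1-HIT; vc=[7]
#11 0x38→b7/s1 VC-HIT; vc=[9]
#12 0x4d→b9/s1 VC-HIT; vc=[7]
#13 0x3f→b7/s1 VC-HIT; vc=[9]
#14 0x3a→b7/s1 L1-HIT; vc=[9]
#15 0x4b→b9/s1 VC-HIT; vc=[7]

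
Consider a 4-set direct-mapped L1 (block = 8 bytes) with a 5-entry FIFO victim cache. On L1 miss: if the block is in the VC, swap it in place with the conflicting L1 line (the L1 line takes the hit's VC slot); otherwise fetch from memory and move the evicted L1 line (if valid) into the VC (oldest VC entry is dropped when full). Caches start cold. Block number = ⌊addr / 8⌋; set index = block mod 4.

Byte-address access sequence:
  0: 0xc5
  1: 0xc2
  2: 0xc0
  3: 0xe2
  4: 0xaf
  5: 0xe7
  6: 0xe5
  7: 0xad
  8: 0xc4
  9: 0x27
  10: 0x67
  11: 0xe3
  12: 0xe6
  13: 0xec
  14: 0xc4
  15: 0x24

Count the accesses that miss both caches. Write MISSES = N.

MISSES = 6

  [0] addr=0xc5 blk=24 s=0: MISS | VC []
  [1] addr=0xc2 blk=24 s=0: L1-HIT | VC []
  [2] addr=0xc0 blk=24 s=0: L1-HIT | VC []
  [3] addr=0xe2 blk=28 s=0: MISS | VC [24]
  [4] addr=0xaf blk=21 s=1: MISS | VC [24]
  [5] addr=0xe7 blk=28 s=0: L1-HIT | VC [24]
  [6] addr=0xe5 blk=28 s=0: L1-HIT | VC [24]
  [7] addr=0xad blk=21 s=1: L1-HIT | VC [24]
  [8] addr=0xc4 blk=24 s=0: VC-HIT | VC [28]
  [9] addr=0x27 blk=4 s=0: MISS | VC [28, 24]
  [10] addr=0x67 blk=12 s=0: MISS | VC [28, 24, 4]
  [11] addr=0xe3 blk=28 s=0: VC-HIT | VC [12, 24, 4]
  [12] addr=0xe6 blk=28 s=0: L1-HIT | VC [12, 24, 4]
  [13] addr=0xec blk=29 s=1: MISS | VC [12, 24, 4, 21]
  [14] addr=0xc4 blk=24 s=0: VC-HIT | VC [12, 28, 4, 21]
  [15] addr=0x24 blk=4 s=0: VC-HIT | VC [12, 28, 24, 21]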